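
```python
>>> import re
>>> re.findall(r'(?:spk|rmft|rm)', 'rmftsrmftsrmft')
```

['rmft', 'rmft', 'rmft']

Alternation isn't longest-match — the leftmost alternative that fits at this position is chosen.
Matches: at [0:4] → 'rmft'; at [5:9] → 'rmft'; at [10:14] → 'rmft'.
No capturing groups, so `findall` returns the 3 full match strings.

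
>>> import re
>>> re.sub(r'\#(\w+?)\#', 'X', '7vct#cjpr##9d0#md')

Matches: at [4:10] → '#cjpr#'; at [10:15] → '#9d0#'.
Each match is replaced by 'X'.

'7vctXXmd'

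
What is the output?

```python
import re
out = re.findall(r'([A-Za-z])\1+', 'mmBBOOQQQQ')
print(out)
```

['m', 'B', 'O', 'Q']

A backreference is literal: `\1` must see the identical characters the first group matched.
Matches: at [0:2] match 'mm', group 1 = 'm'; at [2:4] match 'BB', group 1 = 'B'; at [4:6] match 'OO', group 1 = 'O'; at [6:10] match 'QQQQ', group 1 = 'Q'.
With a single group, `findall` returns only what that group captured — 4 items.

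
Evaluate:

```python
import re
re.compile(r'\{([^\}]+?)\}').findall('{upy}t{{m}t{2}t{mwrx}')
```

Scanning left to right: at [0:5] match '{upy}', group 1 = 'upy'; at [6:10] match '{{m}', group 1 = '{m'; at [11:14] match '{2}', group 1 = '2'; at [15:21] match '{mwrx}', group 1 = 'mwrx'.
`findall` collects group 1 from each match (4 total).

['upy', '{m', '2', 'mwrx']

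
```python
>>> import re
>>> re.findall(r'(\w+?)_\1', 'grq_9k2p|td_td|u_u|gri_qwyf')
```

['td', 'u']

`\1` is not a pattern — it's the concrete string captured by group 1, re-applied verbatim.
Scanning left to right: at [9:14] match 'td_td', group 1 = 'td'; at [15:18] match 'u_u', group 1 = 'u'.
Because there's exactly one group, `findall` drops the full match and keeps group 1 from each hit.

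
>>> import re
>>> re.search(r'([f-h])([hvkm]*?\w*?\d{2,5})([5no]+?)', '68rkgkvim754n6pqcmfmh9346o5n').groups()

('g', 'kvim754', 'n')

The match spans [4:13] → 'gkvim754n'.
Captured: group 1 = 'g', group 2 = 'kvim754', group 3 = 'n'.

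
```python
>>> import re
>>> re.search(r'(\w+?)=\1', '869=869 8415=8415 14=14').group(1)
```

The backreference `\1` re-matches whatever the first group consumed, character for character.
`re.search` scans for the first position where the pattern succeeds.
The match spans [0:7] → '869=869'.
Captured: group 1 = '869'.

'869'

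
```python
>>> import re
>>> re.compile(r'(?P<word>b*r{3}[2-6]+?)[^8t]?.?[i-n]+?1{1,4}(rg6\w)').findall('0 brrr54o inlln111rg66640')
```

[('brrr54', 'rg66')]

The pattern matches zero or more of the literal 'b', then exactly 3 of the literal 'r', then one or more of a character in [2-6] (lazy) (captured as 'word'); then optionally any character except [8t], then optionally any character, then one or more of a character in [i-n] (lazy); then 1 to 4 of a literal '1'; then the literal 'rg6', then a word character (captured).
Walking the string: at [2:22] match 'brrr54o inlln111rg66', groups = ('brrr54', 'rg66').
Multiple groups make `findall` return tuples — one 2-tuple for the one match.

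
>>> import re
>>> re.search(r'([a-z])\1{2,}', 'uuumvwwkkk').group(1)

'u'

`\1` has to match the exact text group 1 already captured.
`re.search` tries every starting position until one works.
The match spans [0:3] → 'uuu'.
Captured: group 1 = 'u'.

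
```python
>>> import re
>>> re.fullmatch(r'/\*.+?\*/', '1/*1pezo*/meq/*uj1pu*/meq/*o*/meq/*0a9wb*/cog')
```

`re.fullmatch` requires the pattern to consume the entire string.
Here there's no way to consume every character, so the call returns None.

None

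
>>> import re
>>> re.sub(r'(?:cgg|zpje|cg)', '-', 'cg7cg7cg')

Matches: at [0:2] → 'cg'; at [3:5] → 'cg'; at [6:8] → 'cg'.
Each match is replaced by '-'.

'-7-7-'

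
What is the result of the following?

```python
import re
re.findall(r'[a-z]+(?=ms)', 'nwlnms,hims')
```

Because the assertion is zero-width, the text it checks is not consumed and won't appear in the result.
`findall` yields the raw match text (2 of them) because the pattern has no groups.

['nwln', 'hi']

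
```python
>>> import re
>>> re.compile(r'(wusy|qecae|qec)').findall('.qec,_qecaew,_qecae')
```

The regex engine tests alternatives in the order written; an earlier branch that matches wins even if a later one would match more.
Scanning left to right: at [1:4] match 'qec', group 1 = 'qec'; at [6:11] match 'qecae', group 1 = 'qecae'; at [14:19] match 'qecae', group 1 = 'qecae'.
`findall` collects group 1 from each match (3 total).

['qec', 'qecae', 'qecae']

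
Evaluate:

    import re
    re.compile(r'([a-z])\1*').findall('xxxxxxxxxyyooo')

['x', 'y', 'o']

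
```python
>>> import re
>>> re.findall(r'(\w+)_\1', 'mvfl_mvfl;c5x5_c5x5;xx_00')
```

After group 1 captures some text, `\1` only succeeds where that same text appears again.
Walking the string: at [0:9] match 'mvfl_mvfl', group 1 = 'mvfl'; at [10:19] match 'c5x5_c5x5', group 1 = 'c5x5'.
With a single group, `findall` returns only what that group captured — 2 items.

['mvfl', 'c5x5']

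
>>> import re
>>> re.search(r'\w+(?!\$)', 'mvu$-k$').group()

Because the assertion is negative and zero-width, positions next to the forbidden text are skipped.
The match spans [0:2] → 'mv'.

'mv'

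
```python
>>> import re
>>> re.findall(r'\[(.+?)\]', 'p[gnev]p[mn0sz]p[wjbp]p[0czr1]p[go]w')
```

['gnev', 'mn0sz', 'wjbp', '0czr1', 'go']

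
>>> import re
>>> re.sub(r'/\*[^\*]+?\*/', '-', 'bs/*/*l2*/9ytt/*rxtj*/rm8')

Each match is replaced by '-'.

'bs/*-9ytt-rm8'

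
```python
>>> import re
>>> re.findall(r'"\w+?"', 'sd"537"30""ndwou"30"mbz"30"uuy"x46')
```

Scanning left to right: at [2:7] → '"537"'; at [10:17] → '"ndwou"'; at [19:24] → '"mbz"'; at [26:31] → '"uuy"'.
No capturing groups, so `findall` returns the 4 full match strings.

['"537"', '"ndwou"', '"mbz"', '"uuy"']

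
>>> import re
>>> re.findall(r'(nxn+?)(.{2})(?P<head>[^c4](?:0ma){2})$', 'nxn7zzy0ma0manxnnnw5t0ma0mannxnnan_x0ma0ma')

Pattern: the literal 'nx', then one or more of a literal 'n' (lazy) (captured); then exactly 2 of any character (captured); then any character except [c4], then the literal '0ma' repeated 2 times (captured as 'head'); then anchored at the end.
With 3 capturing groups, `findall` returns a 3-tuple per match.
Nothing in the string satisfies the pattern, so the list is empty.

[]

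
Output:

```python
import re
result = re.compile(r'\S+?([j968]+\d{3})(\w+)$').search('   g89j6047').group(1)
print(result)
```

The match spans [3:11] → 'g89j6047'.
Captured: group 1 = '89j604', group 2 = '7'.

89j604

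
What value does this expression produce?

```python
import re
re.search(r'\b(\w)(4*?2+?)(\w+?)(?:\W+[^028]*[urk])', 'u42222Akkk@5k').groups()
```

Pattern: a word boundary (`\b`, zero-width); then a word character (captured); then zero or more of the literal '4' (lazy), then one or more of a literal '2' (lazy) (captured); then one or more of a word character (lazy) (captured); then one or more of a non-word character, then zero or more of any character except [028], then one of [urk] (non-capturing group).
With the lazy modifier that quantifier settles for the fewest repetitions that let the rest of the pattern succeed (the atoms after it are unaffected and can still be greedy).
`re.search` tries every starting position until one works.
The match spans [0:13] → 'u42222Akkk@5k'.
Captured: group 1 = 'u', group 2 = '42', group 3 = '222Akkk'.

('u', '42', '222Akkk')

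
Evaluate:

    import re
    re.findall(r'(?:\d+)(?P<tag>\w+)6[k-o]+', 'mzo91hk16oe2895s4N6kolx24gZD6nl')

With a single group, `findall` returns only what that group captured — 1 item.

['hk16oe2895s4N6kolx24gZD']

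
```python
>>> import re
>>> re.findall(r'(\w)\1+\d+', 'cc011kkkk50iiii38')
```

`\1` is not a pattern — it's the concrete string captured by group 1, re-applied verbatim.
Walking the string: at [0:5] match 'cc011', group 1 = 'c'; at [5:11] match 'kkkk50', group 1 = 'k'; at [11:17] match 'iiii38', group 1 = 'i'.
One capturing group, so `findall` returns just the captured substring from each match — 3 in all.

['c', 'k', 'i']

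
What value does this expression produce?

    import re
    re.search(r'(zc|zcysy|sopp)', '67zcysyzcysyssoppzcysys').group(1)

'zc'

Branches in `(...|...)` are attempted left-to-right; the first branch that allows the whole pattern to succeed is taken.
`search` walks the string left to right and returns the first match it finds.
The match spans [2:4] → 'zc'.
Captured: group 1 = 'zc'.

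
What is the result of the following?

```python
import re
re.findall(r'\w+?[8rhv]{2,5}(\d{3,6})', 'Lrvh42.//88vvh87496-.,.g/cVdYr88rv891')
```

['7496', '891']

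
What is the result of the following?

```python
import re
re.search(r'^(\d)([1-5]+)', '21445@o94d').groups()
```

('2', '1445')

Pattern: anchored at the start of the string; then a digit (captured); then one or more of a character in [1-5] (captured).
`re.search` tries every starting position until one works.
The match spans [0:5] → '21445'.
Captured: group 1 = '2', group 2 = '1445'.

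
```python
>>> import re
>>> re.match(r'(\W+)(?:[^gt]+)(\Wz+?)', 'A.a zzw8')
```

None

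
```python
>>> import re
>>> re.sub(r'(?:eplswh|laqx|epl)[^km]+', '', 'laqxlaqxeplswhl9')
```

''

Matches: at [0:16] → 'laqxlaqxeplswhl9'.
`sub` substitutes '' at each match site.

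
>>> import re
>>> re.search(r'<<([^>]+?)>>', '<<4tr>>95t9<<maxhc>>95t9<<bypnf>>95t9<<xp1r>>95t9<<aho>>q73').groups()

`re.search` tries every starting position until one works.
The match spans [0:7] → '<<4tr>>'.
Captured: group 1 = '4tr'.

('4tr',)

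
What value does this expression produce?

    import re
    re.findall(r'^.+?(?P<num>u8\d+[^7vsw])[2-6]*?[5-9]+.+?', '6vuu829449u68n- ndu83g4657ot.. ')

This matches anchored at the start of the string; then one or more of any character (lazy); then the literal 'u8', then one or more of a digit, then any character except [7vsw] (captured as 'num'); then zero or more of a character in [2-6] (lazy), then one or more of a character in [5-9], then one or more of any character (lazy).
The `?` after the quantifier makes it lazy — it takes as little as possible before letting the rest of the pattern try.
Walking the string: at [0:14] match '6vuu829449u68n', group 1 = 'u829449u'.
`findall` collects group 1 from the one match (1 total).

['u829449u']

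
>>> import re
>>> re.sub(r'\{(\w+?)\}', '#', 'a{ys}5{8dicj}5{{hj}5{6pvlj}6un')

Matches: at [1:5] → '{ys}'; at [6:13] → '{8dicj}'; at [15:19] → '{hj}'; at [20:27] → '{6pvlj}'.
Every occurrence is swapped for '#'.

'a#5#5{#5#6un'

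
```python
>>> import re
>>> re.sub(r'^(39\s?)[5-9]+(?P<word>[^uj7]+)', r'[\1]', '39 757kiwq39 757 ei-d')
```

'[39 ]757 ei-d'

Pattern: anchored at the start of the string; then the literal '39', then optionally whitespace (captured); then one or more of a character in [5-9]; then one or more of any character except [uj7] (captured as 'word').
Each match is replaced using the text its own group 1 captured.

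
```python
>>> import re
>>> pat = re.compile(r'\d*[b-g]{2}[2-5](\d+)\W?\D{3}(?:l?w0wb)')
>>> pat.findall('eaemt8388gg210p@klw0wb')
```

['10']

Pattern: zero or more of a digit, then exactly 2 of a character in [b-g], then a character in [2-5]; then one or more of a digit (captured); then optionally a non-word character, then exactly 3 of a non-digit; then optionally the literal 'l', then the literal 'w0', then the literal 'wb' (non-capturing group).
Matches: at [5:22] match '8388gg210p@klw0wb', group 1 = '10'.
With a single group, `findall` returns only what that group captured — 1 item.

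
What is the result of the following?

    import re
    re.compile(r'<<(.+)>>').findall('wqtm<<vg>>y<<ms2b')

['vg']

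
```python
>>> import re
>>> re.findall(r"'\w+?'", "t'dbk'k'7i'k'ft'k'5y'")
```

["'dbk'", "'7i'", "'ft'", "'5y'"]

Since nothing is captured, `findall` lists the 4 matched substrings directly.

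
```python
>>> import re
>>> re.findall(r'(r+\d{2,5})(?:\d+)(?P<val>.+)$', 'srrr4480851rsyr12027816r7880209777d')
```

Pattern: one or more of the literal 'r', then 2 to 5 of a digit (captured); then one or more of a digit (non-capturing group); then one or more of any character (captured as 'val'); then anchored at the end.
Matches: at [1:35] match 'rrr4480851rsyr12027816r7880209777d', groups = ('rrr44808', 'rsyr12027816r7880209777d').
With 2 capturing groups, `findall` returns a 2-tuple per match.

[('rrr44808', 'rsyr12027816r7880209777d')]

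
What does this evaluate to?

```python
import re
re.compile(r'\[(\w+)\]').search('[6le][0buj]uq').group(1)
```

`search` walks the string left to right and returns the first match it finds.
The match spans [0:5] → '[6le]'.
Captured: group 1 = '6le'.

'6le'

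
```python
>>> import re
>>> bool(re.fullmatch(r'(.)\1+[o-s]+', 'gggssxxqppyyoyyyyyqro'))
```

`re.fullmatch` requires the pattern to consume the entire string.
Here the pattern can't cover the whole string, so the call returns None, and `bool(None)` is False.

False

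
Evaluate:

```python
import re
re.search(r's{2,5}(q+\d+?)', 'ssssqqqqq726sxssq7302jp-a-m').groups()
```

('qqqqq7',)

The match spans [0:10] → 'ssssqqqqq7'.
Captured: group 1 = 'qqqqq7'.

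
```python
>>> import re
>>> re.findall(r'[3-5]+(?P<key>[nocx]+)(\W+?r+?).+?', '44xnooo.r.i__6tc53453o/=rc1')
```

[('xnooo', '.r'), ('o', '/=r')]

Pattern: one or more of a character in [3-5]; then one or more of one of [nocx] (captured as 'key'); then one or more of a non-word character (lazy), then one or more of a literal 'r' (lazy) (captured); then one or more of any character (lazy).
Lazy quantifiers expand one character at a time until the remainder of the pattern can match.
Scanning left to right: at [0:10] match '44xnooo.r.', groups = ('xnooo', '.r'); at [16:26] match '53453o/=rc', groups = ('o', '/=r').
2 groups means each result is a tuple of 2 captured strings — 2 here.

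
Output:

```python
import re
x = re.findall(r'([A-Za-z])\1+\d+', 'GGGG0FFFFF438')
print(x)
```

['G', 'F']

After group 1 captures some text, `\1` only succeeds where that same text appears again.
With a single group, `findall` returns only what that group captured — 2 items.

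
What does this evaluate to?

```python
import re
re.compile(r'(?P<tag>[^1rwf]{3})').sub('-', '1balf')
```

Pattern: exactly 3 of any character except [1rwf] (captured as 'tag').
Matches: at [1:4] → 'bal'.
`sub` substitutes '-' at each match site.

'1-f'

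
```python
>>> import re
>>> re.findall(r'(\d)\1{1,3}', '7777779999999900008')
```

['7', '7', '9', '9', '0']

The backreference `\1` re-matches whatever the first group consumed, character for character.
Walking the string: at [0:4] match '7777', group 1 = '7'; at [4:6] match '77', group 1 = '7'; at [6:10] match '9999', group 1 = '9'; at [10:14] match '9999', group 1 = '9'; at [14:18] match '0000', group 1 = '0'.
With a single group, `findall` returns only what that group captured — 5 items.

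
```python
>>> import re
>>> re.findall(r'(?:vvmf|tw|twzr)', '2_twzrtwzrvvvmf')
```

['tw', 'tw', 'vvmf']

Alternation tries branches left to right and keeps the first one that lets the overall match succeed at that position.
With no groups in the pattern, `findall` gives back each whole match — 3 here.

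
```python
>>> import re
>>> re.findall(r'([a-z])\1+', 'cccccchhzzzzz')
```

['c', 'h', 'z']

The backreference `\1` re-matches whatever the first group consumed, character for character.
Walking the string: at [0:6] match 'cccccc', group 1 = 'c'; at [6:8] match 'hh', group 1 = 'h'; at [8:13] match 'zzzzz', group 1 = 'z'.
With a single group, `findall` returns only what that group captured — 3 items.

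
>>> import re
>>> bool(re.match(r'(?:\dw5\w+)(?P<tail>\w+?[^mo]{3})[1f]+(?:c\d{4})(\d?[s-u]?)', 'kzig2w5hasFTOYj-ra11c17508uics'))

False

The pattern matches a digit, then the literal 'w5', then one or more of a word character (non-capturing group); then one or more of a word character (lazy), then exactly 3 of any character except [mo] (captured as 'tail'); then one or more of one of [1f]; then a literal 'c', then exactly 4 of a digit (non-capturing group); then optionally a digit, then optionally a character in [s-u] (captured).
`match` is anchored at position 0; if the pattern doesn't fit there, it returns None.
Here the pattern fails at index 0, so the call returns None, and `bool(None)` is False.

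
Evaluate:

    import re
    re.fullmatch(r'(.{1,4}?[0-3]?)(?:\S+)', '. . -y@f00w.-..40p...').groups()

('. . ',)

This matches 1 to 4 of any character (lazy), then optionally a character in [0-3] (captured); then one or more of a non-whitespace character (non-capturing group).
`re.fullmatch` is like wrapping the pattern in `^…$` (in single-line mode).
The match spans [0:21] → '. . -y@f00w.-..40p...'.
Captured: group 1 = '. . '.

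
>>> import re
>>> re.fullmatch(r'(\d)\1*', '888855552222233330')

After group 1 captures some text, `\1` only succeeds where that same text appears again.
For `fullmatch`, every character of the input must be accounted for by the pattern.
Here the pattern can't cover the whole string, so the call returns None.

None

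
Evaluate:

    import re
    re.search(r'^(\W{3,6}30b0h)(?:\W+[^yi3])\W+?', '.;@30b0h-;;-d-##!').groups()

('.;@30b0h',)

The pattern matches anchored at the start of the string; then 3 to 6 of a non-word character, then the literal '30b', then the literal '0h' (captured); then one or more of a non-word character, then any character except [yi3] (non-capturing group); then one or more of a non-word character (lazy).
Because the quantifier is non-greedy, it stops expanding at the earliest point where the rest of the pattern can succeed.
`search` walks the string left to right and returns the first match it finds.
The match spans [0:14] → '.;@30b0h-;;-d-'.
Captured: group 1 = '.;@30b0h'.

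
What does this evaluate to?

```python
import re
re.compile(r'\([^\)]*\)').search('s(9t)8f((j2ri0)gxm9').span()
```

(1, 5)

`re.search` tries every starting position until one works.
The match spans [1:5] → '(9t)'.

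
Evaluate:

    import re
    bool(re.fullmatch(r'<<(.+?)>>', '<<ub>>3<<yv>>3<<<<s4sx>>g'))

False

`fullmatch` succeeds only if the pattern covers the string from start to end.
Here the string isn't matched end-to-end, so the call returns None, and `bool(None)` is False.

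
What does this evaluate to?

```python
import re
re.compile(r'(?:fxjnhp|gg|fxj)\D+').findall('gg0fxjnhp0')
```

['fxjnhp']

No capturing groups, so `findall` returns the 1 full match string.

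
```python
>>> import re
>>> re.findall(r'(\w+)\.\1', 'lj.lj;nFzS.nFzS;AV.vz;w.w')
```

['lj', 'nFzS', 'w']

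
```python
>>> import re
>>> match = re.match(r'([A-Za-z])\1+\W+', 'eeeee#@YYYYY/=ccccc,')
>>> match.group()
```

'eeeee#@'

`re.match` won't scan ahead — the pattern has to work from the very first character.
The match spans [0:7] → 'eeeee#@'.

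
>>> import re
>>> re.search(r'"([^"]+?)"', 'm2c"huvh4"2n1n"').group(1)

`re.search` scans for the first position where the pattern succeeds.
The match spans [3:10] → '"huvh4"'.
Captured: group 1 = 'huvh4'.

'huvh4'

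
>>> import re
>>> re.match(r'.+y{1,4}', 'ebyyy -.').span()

(0, 5)

This matches one or more of any character; then 1 to 4 of a literal 'y'.
`re.match` won't scan ahead — the pattern has to work from the very first character.
The match spans [0:5] → 'ebyyy'.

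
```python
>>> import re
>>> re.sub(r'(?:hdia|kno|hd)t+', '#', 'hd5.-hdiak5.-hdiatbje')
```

Every occurrence is swapped for '#'.

'hd5.-hdiak5.-#bje'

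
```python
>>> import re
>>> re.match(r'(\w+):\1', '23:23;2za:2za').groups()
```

('23',)

The match spans [0:5] → '23:23'.
Captured: group 1 = '23'.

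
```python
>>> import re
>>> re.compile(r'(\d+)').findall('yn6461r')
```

Because there's exactly one group, `findall` drops the full match and keeps group 1 from the one hit.

['6461']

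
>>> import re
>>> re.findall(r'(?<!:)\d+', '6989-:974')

['6989', '74']

Because the assertion is negative and zero-width, positions next to the forbidden text are skipped.
Walking the string: at [0:4] → '6989'; at [7:9] → '74'.
Since nothing is captured, `findall` lists the 2 matched substrings directly.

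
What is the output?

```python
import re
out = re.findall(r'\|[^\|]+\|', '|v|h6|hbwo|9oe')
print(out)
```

['|v|', '|hbwo|']

Scanning left to right: at [0:3] → '|v|'; at [5:11] → '|hbwo|'.
`findall` yields the raw match text (2 of them) because the pattern has no groups.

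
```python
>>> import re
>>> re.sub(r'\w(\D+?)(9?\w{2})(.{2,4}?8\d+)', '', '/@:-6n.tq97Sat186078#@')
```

'/@:-#@'

The pattern matches a word character; then one or more of a non-digit (lazy) (captured); then optionally the literal '9', then exactly 2 of a word character (captured); then 2 to 4 of any character (lazy), then a literal '8', then one or more of a digit (captured).
Matches: at [4:20] → '6n.tq97Sat186078'.
Each match is replaced by ''.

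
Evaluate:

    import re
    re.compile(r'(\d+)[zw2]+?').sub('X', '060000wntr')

The pattern matches one or more of a digit (captured); then one or more of one of [zw2] (lazy).
Each match is replaced by 'X'.

'Xntr'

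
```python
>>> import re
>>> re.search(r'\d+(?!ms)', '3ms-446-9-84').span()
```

Because the assertion is negative and zero-width, positions next to the forbidden text are skipped.
The match spans [4:7] → '446'.

(4, 7)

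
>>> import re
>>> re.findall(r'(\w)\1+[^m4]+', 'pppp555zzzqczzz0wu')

['p']

After group 1 captures some text, `\1` only succeeds where that same text appears again.
Scanning left to right: at [0:18] match 'pppp555zzzqczzz0wu', group 1 = 'p'.
`findall` collects group 1 from the one match (1 total).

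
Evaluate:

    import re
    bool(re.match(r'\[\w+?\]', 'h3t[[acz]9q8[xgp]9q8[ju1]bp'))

`re.match` won't scan ahead — the pattern has to work from the very first character.
Here the pattern fails at index 0, so the call returns None, and `bool(None)` is False.

False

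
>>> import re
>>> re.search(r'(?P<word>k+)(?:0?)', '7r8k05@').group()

'k0'

The match spans [3:5] → 'k0'.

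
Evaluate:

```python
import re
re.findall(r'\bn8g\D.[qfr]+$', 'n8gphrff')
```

The pattern matches a word boundary (`\b`, zero-width); then the literal 'n8g', then a non-digit; then any character, then one or more of one of [qfr]; then anchored at the end.
No capturing groups, so `findall` returns the 1 full match string.

['n8gphrff']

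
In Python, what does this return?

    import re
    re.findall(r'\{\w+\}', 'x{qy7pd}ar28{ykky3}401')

No capturing groups, so `findall` returns the 2 full match strings.

['{qy7pd}', '{ykky3}']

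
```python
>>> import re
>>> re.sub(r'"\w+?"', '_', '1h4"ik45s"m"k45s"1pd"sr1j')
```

'1h4_m_1pd"sr1j'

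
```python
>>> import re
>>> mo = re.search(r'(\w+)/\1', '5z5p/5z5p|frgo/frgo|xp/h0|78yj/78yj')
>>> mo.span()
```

(0, 9)

`\1` has to match the exact text group 1 already captured.
Unlike `match`, `search` isn't anchored — it looks for the pattern anywhere in the string.
The match spans [0:9] → '5z5p/5z5p'.
Captured: group 1 = '5z5p'.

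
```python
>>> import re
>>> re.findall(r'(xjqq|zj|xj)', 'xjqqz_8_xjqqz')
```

['xjqq', 'xjqq']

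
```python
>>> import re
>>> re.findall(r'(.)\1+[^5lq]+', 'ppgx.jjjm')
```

['p']

After group 1 captures some text, `\1` only succeeds where that same text appears again.
Walking the string: at [0:9] match 'ppgx.jjjm', group 1 = 'p'.
`findall` collects group 1 from the one match (1 total).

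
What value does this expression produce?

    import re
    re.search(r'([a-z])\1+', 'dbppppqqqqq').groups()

A backreference is literal: `\1` must see the identical characters the first group matched.
`re.search` scans for the first position where the pattern succeeds.
The match spans [2:6] → 'pppp'.
Captured: group 1 = 'p'.

('p',)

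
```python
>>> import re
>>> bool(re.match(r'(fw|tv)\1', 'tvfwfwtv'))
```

False

`re.match` only tries the pattern at the start of the string.
Here the string doesn't start with a match, so the call returns None, and `bool(None)` is False.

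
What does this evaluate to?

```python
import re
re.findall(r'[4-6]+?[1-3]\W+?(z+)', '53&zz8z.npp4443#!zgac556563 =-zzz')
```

['zz', 'z', 'zzz']

Because there's exactly one group, `findall` drops the full match and keeps group 1 from each hit.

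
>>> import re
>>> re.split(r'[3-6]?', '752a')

['', '7', '', '2', 'a', '']

This matches optionally a character in [3-6].
`split` removes every match and returns the 6 fragments in between.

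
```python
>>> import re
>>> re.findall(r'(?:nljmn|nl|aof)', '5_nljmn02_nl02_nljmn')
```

['nljmn', 'nl', 'nljmn']

Branches in `(...|...)` are attempted left-to-right; the first branch that allows the whole pattern to succeed is taken.
Matches: at [2:7] → 'nljmn'; at [10:12] → 'nl'; at [15:20] → 'nljmn'.
`findall` yields the raw match text (3 of them) because the pattern has no groups.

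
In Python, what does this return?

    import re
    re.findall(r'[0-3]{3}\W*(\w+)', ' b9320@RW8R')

The pattern matches exactly 3 of a character in [0-3], then zero or more of a non-word character; then one or more of a word character (captured).
With a single group, `findall` returns only what that group captured — 1 item.

['RW8R']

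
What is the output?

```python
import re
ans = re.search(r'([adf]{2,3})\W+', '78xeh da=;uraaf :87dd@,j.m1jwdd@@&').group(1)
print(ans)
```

The match spans [6:10] → 'da=;'.
Captured: group 1 = 'da'.

da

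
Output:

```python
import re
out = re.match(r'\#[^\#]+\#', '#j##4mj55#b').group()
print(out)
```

`re.match` won't scan ahead — the pattern has to work from the very first character.
The match spans [0:3] → '#j#'.

#j#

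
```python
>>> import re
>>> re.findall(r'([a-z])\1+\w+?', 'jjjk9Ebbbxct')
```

The backreference `\1` re-matches whatever the first group consumed, character for character.
Walking the string: at [0:4] match 'jjjk', group 1 = 'j'; at [6:10] match 'bbbx', group 1 = 'b'.
With a single group, `findall` returns only what that group captured — 2 items.

['j', 'b']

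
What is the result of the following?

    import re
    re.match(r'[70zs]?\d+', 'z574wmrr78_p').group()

'z574'

With `match`, the pattern is implicitly anchored at the beginning.
The match spans [0:4] → 'z574'.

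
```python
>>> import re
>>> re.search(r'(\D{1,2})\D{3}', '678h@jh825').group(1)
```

This matches 1 to 2 of a non-digit (captured); then exactly 3 of a non-digit.
`search` walks the string left to right and returns the first match it finds.
The match spans [3:7] → 'h@jh'.
Captured: group 1 = 'h'.

'h'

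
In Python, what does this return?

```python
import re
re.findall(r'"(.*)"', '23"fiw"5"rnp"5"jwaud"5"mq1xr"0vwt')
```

Walking the string: at [2:29] match '"fiw"5"rnp"5"jwaud"5"mq1xr"', group 1 = 'fiw"5"rnp"5"jwaud"5"mq1xr'.
One capturing group, so `findall` returns just the captured substring from the one match — 1 in all.

['fiw"5"rnp"5"jwaud"5"mq1xr']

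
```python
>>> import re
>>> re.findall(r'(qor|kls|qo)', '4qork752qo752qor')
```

['qor', 'qo', 'qor']

`|` is ordered: at each position the engine commits to the first alternative that works.
Walking the string: at [1:4] match 'qor', group 1 = 'qor'; at [8:10] match 'qo', group 1 = 'qo'; at [13:16] match 'qor', group 1 = 'qor'.
One capturing group, so `findall` returns just the captured substring from each match — 3 in all.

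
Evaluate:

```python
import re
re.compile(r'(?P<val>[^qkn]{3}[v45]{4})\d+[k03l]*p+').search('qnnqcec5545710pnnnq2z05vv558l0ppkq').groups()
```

This matches exactly 3 of any character except [qkn], then exactly 4 of one of [v45] (captured as 'val'); then one or more of a digit, then zero or more of one of [k03l], then one or more of the literal 'p'.
Unlike `match`, `search` isn't anchored — it looks for the pattern anywhere in the string.
The match spans [4:15] → 'cec5545710p'.
Captured: group 1 = 'cec5545'.

('cec5545',)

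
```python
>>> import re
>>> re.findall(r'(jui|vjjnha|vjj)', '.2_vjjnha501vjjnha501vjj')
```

['vjjnha', 'vjjnha', 'vjj']

Alternation tries branches left to right and keeps the first one that lets the overall match succeed at that position.
Matches: at [3:9] match 'vjjnha', group 1 = 'vjjnha'; at [12:18] match 'vjjnha', group 1 = 'vjjnha'; at [21:24] match 'vjj', group 1 = 'vjj'.
One capturing group, so `findall` returns just the captured substring from each match — 3 in all.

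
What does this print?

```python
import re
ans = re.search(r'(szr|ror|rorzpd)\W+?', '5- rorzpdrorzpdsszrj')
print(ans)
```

Unlike `match`, `search` isn't anchored — it looks for the pattern anywhere in the string.
Here nothing in the string fits, so the call returns None.

None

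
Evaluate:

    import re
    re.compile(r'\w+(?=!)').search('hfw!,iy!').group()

'hfw'

The positive lookaround only admits positions where the adjacent text matches; those characters stay outside the span.
Unlike `match`, `search` isn't anchored — it looks for the pattern anywhere in the string.
The match spans [0:3] → 'hfw'.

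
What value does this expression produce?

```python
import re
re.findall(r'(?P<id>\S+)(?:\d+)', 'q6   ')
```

['q']

This matches one or more of a non-whitespace character (captured as 'id'); then one or more of a digit (non-capturing group).
Matches: at [0:2] match 'q6', group 1 = 'q'.
Because there's exactly one group, `findall` drops the full match and keeps group 1 from the one hit.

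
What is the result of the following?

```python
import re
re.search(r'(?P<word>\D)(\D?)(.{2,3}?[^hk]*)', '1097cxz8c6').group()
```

'cxz8c6'

The match spans [4:10] → 'cxz8c6'.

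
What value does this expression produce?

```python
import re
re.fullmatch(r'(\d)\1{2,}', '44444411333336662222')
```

None

`fullmatch` succeeds only if the pattern covers the string from start to end.
Here there's no way to consume every character, so the call returns None.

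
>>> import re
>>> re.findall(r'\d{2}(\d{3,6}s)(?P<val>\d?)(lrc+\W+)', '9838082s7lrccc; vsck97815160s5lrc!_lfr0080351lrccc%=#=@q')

Multiple groups make `findall` return tuples — one 3-tuple for each match.

[('38082s', '7', 'lrccc; '), ('815160s', '5', 'lrc!')]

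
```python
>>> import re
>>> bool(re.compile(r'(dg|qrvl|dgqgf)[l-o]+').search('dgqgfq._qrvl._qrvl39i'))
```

Here nothing in the string fits, so the call returns None, and `bool(None)` is False.

False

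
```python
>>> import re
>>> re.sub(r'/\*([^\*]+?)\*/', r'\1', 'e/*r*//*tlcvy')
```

'er/*tlcvy'

`\1` in the replacement pulls in group 1's text for each match.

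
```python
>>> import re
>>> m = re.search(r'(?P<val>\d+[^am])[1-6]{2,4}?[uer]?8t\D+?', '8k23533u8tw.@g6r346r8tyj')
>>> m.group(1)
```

'235'

The match spans [2:11] → '23533u8tw'.
Captured: group 1 = '235'.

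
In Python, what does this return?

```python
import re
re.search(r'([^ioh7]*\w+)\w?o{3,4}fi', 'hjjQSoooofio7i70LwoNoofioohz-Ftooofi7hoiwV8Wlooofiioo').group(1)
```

This matches zero or more of any character except [ioh7], then one or more of a word character (captured); then optionally a word character, then 3 to 4 of a literal 'o', then the literal 'fi'.
`re.search` scans for the first position where the pattern succeeds.
The match spans [0:11] → 'hjjQSoooofi'.
Captured: group 1 = 'hjjQSo'.

'hjjQSo'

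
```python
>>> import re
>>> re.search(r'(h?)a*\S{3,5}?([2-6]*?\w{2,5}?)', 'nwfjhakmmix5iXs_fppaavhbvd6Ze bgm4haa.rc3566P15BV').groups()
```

('', 'jh')

This matches optionally a literal 'h' (captured); then zero or more of a literal 'a', then 3 to 5 of a non-whitespace character (lazy); then zero or more of a character in [2-6] (lazy), then 2 to 5 of a word character (lazy) (captured).
With the lazy modifier that quantifier settles for the fewest repetitions that let the rest of the pattern succeed (the atoms after it are unaffected and can still be greedy).
`re.search` tries every starting position until one works.
The match spans [0:5] → 'nwfjh'.
Captured: group 1 = '', group 2 = 'jh'.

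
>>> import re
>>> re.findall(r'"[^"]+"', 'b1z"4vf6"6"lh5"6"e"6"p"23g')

['"4vf6"', '"lh5"', '"e"', '"p"']

Walking the string: at [3:9] → '"4vf6"'; at [10:15] → '"lh5"'; at [16:19] → '"e"'; at [20:23] → '"p"'.
With no groups in the pattern, `findall` gives back each whole match — 4 here.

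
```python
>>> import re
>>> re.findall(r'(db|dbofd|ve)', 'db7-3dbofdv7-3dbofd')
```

['db', 'db', 'db']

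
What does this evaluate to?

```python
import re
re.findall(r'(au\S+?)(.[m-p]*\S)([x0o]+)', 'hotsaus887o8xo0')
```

[('aus8', '87', 'o')]

This matches the literal 'au', then one or more of a non-whitespace character (lazy) (captured); then any character, then zero or more of a character in [m-p], then a non-whitespace character (captured); then one or more of one of [x0o] (captured).
Matches: at [4:11] match 'aus887o', groups = ('aus8', '87', 'o').
With 3 capturing groups, `findall` returns a 3-tuple per match.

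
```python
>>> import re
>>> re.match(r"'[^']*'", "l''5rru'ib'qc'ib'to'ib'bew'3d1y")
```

None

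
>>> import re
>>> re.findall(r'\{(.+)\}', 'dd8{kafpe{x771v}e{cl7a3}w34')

['kafpe{x771v}e{cl7a3']

Because there's exactly one group, `findall` drops the full match and keeps group 1 from the one hit.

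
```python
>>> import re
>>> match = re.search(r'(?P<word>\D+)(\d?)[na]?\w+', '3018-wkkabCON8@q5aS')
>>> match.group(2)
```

''

The match spans [4:14] → '-wkkabCON8'.
Captured: group 1 = '-wkkabCON', group 2 = ''.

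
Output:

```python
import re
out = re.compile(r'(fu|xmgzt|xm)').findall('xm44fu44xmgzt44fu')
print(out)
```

['xm', 'fu', 'xmgzt', 'fu']

Branches in `(...|...)` are attempted left-to-right; the first branch that allows the whole pattern to succeed is taken.
`findall` collects group 1 from each match (4 total).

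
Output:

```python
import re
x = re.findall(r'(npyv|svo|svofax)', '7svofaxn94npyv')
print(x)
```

['svo', 'npyv']

The regex engine tests alternatives in the order written; an earlier branch that matches wins even if a later one would match more.
Because there's exactly one group, `findall` drops the full match and keeps group 1 from each hit.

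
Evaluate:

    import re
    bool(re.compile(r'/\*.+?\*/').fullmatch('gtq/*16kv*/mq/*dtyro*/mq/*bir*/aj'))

False

For `fullmatch`, every character of the input must be accounted for by the pattern.
Here the pattern can't cover the whole string, so the call returns None, and `bool(None)` is False.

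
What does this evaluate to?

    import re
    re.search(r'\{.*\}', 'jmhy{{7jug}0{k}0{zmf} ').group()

`re.search` scans for the first position where the pattern succeeds.
The match spans [4:21] → '{{7jug}0{k}0{zmf}'.

'{{7jug}0{k}0{zmf}'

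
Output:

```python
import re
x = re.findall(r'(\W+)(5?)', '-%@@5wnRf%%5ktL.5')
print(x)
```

With 2 capturing groups, `findall` returns a 2-tuple per match.

[('-%@@', '5'), ('%%', '5'), ('.', '5')]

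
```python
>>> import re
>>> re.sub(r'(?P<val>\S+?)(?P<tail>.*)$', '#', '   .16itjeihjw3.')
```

`sub` substitutes '#' at each match site.

'   #'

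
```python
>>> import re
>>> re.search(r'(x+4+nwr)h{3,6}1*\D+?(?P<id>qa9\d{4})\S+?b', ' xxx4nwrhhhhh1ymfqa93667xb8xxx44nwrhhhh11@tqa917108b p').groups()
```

('xxx4nwr', 'qa93667')

Pattern: one or more of the literal 'x', then one or more of the literal '4', then the literal 'nwr' (captured); then 3 to 6 of a literal 'h', then zero or more of the literal '1', then one or more of a non-digit (lazy); then the literal 'qa9', then exactly 4 of a digit (captured as 'id'); then one or more of a non-whitespace character (lazy), then the literal 'b'.
The `?` after the quantifier makes it lazy — it takes as little as possible before letting the rest of the pattern try.
`re.search` tries every starting position until one works.
The match spans [1:26] → 'xxx4nwrhhhhh1ymfqa93667xb'.
Captured: group 1 = 'xxx4nwr', group 2 = 'qa93667'.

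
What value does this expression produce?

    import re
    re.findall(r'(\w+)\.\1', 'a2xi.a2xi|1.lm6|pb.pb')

['a2xi', 'pb']

`\1` has to match the exact text group 1 already captured.
One capturing group, so `findall` returns just the captured substring from each match — 2 in all.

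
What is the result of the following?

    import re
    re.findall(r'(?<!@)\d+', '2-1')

A negative assertion filters positions out without eating any characters.
Matches: at [0:1] → '2'; at [2:3] → '1'.
Since nothing is captured, `findall` lists the 2 matched substrings directly.

['2', '1']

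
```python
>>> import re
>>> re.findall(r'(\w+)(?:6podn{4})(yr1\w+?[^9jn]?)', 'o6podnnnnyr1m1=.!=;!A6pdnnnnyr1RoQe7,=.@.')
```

[('o', 'yr1m1')]

`findall` packs the 2 group values into a tuple for every match.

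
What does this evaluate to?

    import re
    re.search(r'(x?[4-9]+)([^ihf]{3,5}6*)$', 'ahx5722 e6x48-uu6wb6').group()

'6wb6'

The match spans [16:20] → '6wb6'.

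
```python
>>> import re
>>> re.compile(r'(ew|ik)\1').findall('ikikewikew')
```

A backreference is literal: `\1` must see the identical characters the first group matched.
`findall` collects group 1 from the one match (1 total).

['ik']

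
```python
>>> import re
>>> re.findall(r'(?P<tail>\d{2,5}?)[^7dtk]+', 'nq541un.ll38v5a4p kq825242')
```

['54', '82']

With the lazy modifier that quantifier settles for the fewest repetitions that let the rest of the pattern succeed (the atoms after it are unaffected and can still be greedy).
`findall` collects group 1 from each match (2 total).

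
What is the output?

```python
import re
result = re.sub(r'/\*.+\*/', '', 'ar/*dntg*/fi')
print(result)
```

Matches: at [2:10] → '/*dntg*/'.
Each match is replaced by ''.

arfi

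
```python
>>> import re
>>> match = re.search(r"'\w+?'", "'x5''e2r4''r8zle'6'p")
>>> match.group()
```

"'x5'"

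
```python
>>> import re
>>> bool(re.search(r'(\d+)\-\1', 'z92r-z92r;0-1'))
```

False

`\1` has to match the exact text group 1 already captured.
`re.search` scans for the first position where the pattern succeeds.
Here nothing in the string fits, so the call returns None, and `bool(None)` is False.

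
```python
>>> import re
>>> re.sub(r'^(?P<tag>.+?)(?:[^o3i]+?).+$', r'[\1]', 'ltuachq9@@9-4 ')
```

'[l]'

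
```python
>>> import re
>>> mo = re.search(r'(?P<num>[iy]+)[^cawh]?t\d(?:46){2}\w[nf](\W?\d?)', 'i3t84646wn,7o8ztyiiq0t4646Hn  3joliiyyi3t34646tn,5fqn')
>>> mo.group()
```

This matches one or more of one of [iy] (captured as 'num'); then optionally any character except [cawh], then a literal 't', then a digit; then the literal '46' repeated 2 times, then a word character, then one of [nf]; then optionally a non-word character, then optionally a digit (captured).
The match spans [0:12] → 'i3t84646wn,7'.

'i3t84646wn,7'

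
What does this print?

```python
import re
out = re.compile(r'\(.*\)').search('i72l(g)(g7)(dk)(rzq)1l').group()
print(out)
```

The match spans [4:20] → '(g)(g7)(dk)(rzq)'.

(g)(g7)(dk)(rzq)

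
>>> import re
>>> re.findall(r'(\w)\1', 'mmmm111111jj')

`\1` is not a pattern — it's the concrete string captured by group 1, re-applied verbatim.
Because there's exactly one group, `findall` drops the full match and keeps group 1 from each hit.

['m', 'm', '1', '1', '1', 'j']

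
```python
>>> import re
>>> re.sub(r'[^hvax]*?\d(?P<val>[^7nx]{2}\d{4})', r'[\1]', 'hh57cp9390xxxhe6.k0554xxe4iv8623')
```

This matches zero or more of any character except [hvax] (lazy), then a digit; then exactly 2 of any character except [7nx], then exactly 4 of a digit (captured as 'val').
`\1` in the replacement pulls in group 1's text for each match.

'hh[cp9390]xxxh[.k0554]xx[iv8623]'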